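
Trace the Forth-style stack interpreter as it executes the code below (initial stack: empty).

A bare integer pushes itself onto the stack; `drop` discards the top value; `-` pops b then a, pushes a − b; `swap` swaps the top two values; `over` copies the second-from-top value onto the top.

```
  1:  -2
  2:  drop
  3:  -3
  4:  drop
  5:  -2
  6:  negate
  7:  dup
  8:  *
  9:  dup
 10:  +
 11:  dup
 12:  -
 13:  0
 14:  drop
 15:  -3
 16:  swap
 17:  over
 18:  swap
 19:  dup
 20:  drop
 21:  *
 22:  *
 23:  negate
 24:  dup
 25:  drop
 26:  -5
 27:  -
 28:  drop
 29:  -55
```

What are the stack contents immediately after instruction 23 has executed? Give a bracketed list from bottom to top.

[0]

-2     → -2
drop   → (empty)
-3     → -3
drop   → (empty)
-2     → -2
negate → 2
dup    → 2 2
*      → 4
dup    → 4 4
+      → 8
dup    → 8 8
-      → 0
0      → 0 0
drop   → 0
-3     → 0 -3
swap   → -3 0
over   → -3 0 -3
swap   → -3 -3 0
dup    → -3 -3 0 0
drop   → -3 -3 0
*      → -3 0
*      → 0
negate → 0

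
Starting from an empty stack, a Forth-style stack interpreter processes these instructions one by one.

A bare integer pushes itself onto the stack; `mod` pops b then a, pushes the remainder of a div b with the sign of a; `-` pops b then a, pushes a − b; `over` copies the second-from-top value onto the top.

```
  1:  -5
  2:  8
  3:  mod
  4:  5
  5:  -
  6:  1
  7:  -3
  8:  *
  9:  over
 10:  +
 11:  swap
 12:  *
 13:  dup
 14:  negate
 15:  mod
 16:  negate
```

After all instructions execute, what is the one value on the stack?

0

-5     → -5
8      → -5 8
mod    → -5
5      → -5 5
-      → -10
1      → -10 1
-3     → -10 1 -3
*      → -10 -3
over   → -10 -3 -10
+      → -10 -13
swap   → -13 -10
*      → 130
dup    → 130 130
negate → 130 -130
mod    → 0
negate → 0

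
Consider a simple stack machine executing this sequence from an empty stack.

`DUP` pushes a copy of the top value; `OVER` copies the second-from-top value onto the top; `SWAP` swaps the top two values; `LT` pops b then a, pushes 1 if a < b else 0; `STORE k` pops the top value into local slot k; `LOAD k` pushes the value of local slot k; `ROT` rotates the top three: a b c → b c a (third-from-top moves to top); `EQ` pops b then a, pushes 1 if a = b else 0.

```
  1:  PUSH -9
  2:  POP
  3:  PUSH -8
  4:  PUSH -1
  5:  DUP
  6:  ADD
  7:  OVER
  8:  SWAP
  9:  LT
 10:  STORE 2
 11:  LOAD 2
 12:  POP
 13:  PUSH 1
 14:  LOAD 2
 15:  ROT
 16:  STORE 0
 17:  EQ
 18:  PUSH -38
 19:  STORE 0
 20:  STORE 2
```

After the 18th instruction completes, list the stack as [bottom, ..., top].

PUSH -9  -> -9
POP      -> (empty)
PUSH -8  -> -8
PUSH -1  -> -8 -1
DUP      -> -8 -1 -1
ADD      -> -8 -2
OVER     -> -8 -2 -8
SWAP     -> -8 -8 -2
LT       -> -8 1
STORE 2  -> -8
LOAD 2   -> -8 1
POP      -> -8
PUSH 1   -> -8 1
LOAD 2   -> -8 1 1
ROT      -> 1 1 -8
STORE 0  -> 1 1
EQ       -> 1
PUSH -38 -> 1 -38

[1, -38]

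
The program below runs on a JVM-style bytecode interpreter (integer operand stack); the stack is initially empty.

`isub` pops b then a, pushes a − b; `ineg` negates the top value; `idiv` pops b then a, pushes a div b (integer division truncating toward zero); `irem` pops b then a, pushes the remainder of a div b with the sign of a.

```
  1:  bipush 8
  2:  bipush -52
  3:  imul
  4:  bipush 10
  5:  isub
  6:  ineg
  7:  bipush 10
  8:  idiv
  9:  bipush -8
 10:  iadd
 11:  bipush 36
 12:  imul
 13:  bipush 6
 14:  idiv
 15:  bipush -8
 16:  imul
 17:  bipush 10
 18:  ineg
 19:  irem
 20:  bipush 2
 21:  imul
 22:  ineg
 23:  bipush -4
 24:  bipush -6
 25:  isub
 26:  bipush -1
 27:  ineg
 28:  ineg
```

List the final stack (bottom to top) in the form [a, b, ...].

bipush 8   : 8
bipush -52 : 8 -52
imul       : -416
bipush 10  : -416 10
isub       : -426
ineg       : 426
bipush 10  : 426 10
idiv       : 42
bipush -8  : 42 -8
iadd       : 34
bipush 36  : 34 36
imul       : 1224
bipush 6   : 1224 6
idiv       : 204
bipush -8  : 204 -8
imul       : -1632
bipush 10  : -1632 10
ineg       : -1632 -10
irem       : -2
bipush 2   : -2 2
imul       : -4
ineg       : 4
bipush -4  : 4 -4
bipush -6  : 4 -4 -6
isub       : 4 2
bipush -1  : 4 2 -1
ineg       : 4 2 1
ineg       : 4 2 -1

[4, 2, -1]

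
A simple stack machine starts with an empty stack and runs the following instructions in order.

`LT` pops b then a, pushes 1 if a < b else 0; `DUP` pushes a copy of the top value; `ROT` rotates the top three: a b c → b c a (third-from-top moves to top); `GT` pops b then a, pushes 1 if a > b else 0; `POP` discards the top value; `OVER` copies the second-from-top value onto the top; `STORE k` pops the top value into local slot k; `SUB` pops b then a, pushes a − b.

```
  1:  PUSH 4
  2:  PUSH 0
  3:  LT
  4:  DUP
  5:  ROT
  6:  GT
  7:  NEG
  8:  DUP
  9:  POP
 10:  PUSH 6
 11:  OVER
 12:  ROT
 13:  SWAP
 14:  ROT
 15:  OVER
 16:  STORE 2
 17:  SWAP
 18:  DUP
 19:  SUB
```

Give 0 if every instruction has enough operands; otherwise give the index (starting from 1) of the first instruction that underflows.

5

PUSH 4  [4]
PUSH 0  [4, 0]
LT      [0]
DUP     [0, 0]
ROT  — needs 3 operands, stack has 2 → underflow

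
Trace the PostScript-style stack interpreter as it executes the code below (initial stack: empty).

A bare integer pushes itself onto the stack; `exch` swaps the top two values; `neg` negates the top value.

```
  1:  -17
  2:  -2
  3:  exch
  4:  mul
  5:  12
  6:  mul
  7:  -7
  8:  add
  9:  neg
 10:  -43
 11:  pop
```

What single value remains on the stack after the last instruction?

-401

-17   -17
-2    -17 -2
exch  -2 -17
mul   34
12    34 12
mul   408
-7    408 -7
add   401
neg   -401
-43   -401 -43
pop   -401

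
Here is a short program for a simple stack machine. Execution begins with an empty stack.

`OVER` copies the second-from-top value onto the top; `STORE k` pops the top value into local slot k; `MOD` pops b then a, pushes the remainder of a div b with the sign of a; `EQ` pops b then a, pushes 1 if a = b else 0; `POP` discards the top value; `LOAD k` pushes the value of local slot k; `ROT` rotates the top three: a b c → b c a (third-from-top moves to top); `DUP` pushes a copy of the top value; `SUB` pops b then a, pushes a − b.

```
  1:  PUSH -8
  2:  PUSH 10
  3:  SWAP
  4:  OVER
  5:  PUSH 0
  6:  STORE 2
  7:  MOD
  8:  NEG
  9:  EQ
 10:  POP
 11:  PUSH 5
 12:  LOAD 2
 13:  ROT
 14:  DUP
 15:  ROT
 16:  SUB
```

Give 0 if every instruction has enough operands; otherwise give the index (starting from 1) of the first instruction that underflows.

13

PUSH -8 → [-8]
PUSH 10 → [-8, 10]
SWAP    → [10, -8]
OVER    → [10, -8, 10]
PUSH 0  → [10, -8, 10, 0]
STORE 2 → [10, -8, 10]
MOD     → [10, -8]
NEG     → [10, 8]
EQ      → [0]
POP     → []
PUSH 5  → [5]
LOAD 2  → [5, 0]
ROT  — needs 3 operands, stack has 2 → underflow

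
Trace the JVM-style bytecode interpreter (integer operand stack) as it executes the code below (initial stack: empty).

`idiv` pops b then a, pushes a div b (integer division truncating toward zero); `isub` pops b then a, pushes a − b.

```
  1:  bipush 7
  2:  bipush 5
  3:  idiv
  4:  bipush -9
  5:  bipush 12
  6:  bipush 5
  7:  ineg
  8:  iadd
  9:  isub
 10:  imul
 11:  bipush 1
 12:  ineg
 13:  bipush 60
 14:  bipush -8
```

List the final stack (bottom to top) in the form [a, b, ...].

[-16, -1, 60, -8]

bipush 7  : 7
bipush 5  : 7 5
idiv      : 1
bipush -9 : 1 -9
bipush 12 : 1 -9 12
bipush 5  : 1 -9 12 5
ineg      : 1 -9 12 -5
iadd      : 1 -9 7
isub      : 1 -16
imul      : -16
bipush 1  : -16 1
ineg      : -16 -1
bipush 60 : -16 -1 60
bipush -8 : -16 -1 60 -8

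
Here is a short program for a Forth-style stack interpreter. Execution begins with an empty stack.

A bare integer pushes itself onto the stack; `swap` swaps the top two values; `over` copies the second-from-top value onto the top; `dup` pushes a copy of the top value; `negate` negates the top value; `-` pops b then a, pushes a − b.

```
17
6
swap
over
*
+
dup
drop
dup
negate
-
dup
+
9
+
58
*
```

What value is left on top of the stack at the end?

25578

17     : 17
6      : 17 6
swap   : 6 17
over   : 6 17 6
*      : 6 102
+      : 108
dup    : 108 108
drop   : 108
dup    : 108 108
negate : 108 -108
-      : 216
dup    : 216 216
+      : 432
9      : 432 9
+      : 441
58     : 441 58
*      : 25578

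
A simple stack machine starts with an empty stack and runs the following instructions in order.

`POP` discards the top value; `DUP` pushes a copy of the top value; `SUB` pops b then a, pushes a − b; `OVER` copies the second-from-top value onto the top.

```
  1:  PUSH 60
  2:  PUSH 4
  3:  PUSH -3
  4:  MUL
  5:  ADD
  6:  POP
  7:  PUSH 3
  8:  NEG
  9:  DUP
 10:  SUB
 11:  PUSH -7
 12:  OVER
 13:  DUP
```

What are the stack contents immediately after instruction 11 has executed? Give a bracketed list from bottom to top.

PUSH 60 : [60]
PUSH 4  : [60, 4]
PUSH -3 : [60, 4, -3]
MUL     : [60, -12]
ADD     : [48]
POP     : []
PUSH 3  : [3]
NEG     : [-3]
DUP     : [-3, -3]
SUB     : [0]
PUSH -7 : [0, -7]

[0, -7]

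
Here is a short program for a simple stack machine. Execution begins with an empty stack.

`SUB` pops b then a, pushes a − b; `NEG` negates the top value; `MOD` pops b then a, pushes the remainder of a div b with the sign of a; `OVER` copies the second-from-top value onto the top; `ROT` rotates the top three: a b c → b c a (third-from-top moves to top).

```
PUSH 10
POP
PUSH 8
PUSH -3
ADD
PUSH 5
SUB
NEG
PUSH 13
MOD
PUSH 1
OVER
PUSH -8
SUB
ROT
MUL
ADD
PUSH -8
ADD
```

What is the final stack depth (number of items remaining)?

PUSH 10 -> 10
POP     -> (empty)
PUSH 8  -> 8
PUSH -3 -> 8 -3
ADD     -> 5
PUSH 5  -> 5 5
SUB     -> 0
NEG     -> 0
PUSH 13 -> 0 13
MOD     -> 0
PUSH 1  -> 0 1
OVER    -> 0 1 0
PUSH -8 -> 0 1 0 -8
SUB     -> 0 1 8
ROT     -> 1 8 0
MUL     -> 1 0
ADD     -> 1
PUSH -8 -> 1 -8
ADD     -> -7

1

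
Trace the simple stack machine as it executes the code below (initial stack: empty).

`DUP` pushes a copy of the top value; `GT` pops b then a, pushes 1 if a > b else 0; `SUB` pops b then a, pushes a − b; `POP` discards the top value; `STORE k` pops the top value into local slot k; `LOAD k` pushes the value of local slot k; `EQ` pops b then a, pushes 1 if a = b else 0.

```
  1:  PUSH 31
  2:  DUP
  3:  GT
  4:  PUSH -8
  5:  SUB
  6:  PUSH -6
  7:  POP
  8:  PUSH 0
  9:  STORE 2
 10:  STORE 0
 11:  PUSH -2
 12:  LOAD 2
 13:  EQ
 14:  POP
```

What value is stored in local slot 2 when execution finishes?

0

PUSH 31 → [31]
DUP     → [31, 31]
GT      → [0]
PUSH -8 → [0, -8]
SUB     → [8]
PUSH -6 → [8, -6]
POP     → [8]
PUSH 0  → [8, 0]
STORE 2 → [8]
STORE 0 → []
PUSH -2 → [-2]
LOAD 2  → [-2, 0]
EQ      → [0]
POP     → []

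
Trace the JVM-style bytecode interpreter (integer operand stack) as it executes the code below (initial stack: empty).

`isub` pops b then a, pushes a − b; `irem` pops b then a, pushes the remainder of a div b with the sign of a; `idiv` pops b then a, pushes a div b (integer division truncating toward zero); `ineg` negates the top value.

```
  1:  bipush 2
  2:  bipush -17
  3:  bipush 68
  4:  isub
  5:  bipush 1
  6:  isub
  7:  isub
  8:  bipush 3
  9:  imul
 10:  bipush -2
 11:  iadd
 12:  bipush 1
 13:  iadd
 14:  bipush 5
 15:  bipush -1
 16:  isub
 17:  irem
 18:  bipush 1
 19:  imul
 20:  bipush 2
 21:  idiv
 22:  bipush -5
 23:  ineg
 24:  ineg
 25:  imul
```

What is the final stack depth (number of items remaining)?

bipush 2   -> [2]
bipush -17 -> [2, -17]
bipush 68  -> [2, -17, 68]
isub       -> [2, -85]
bipush 1   -> [2, -85, 1]
isub       -> [2, -86]
isub       -> [88]
bipush 3   -> [88, 3]
imul       -> [264]
bipush -2  -> [264, -2]
iadd       -> [262]
bipush 1   -> [262, 1]
iadd       -> [263]
bipush 5   -> [263, 5]
bipush -1  -> [263, 5, -1]
isub       -> [263, 6]
irem       -> [5]
bipush 1   -> [5, 1]
imul       -> [5]
bipush 2   -> [5, 2]
idiv       -> [2]
bipush -5  -> [2, -5]
ineg       -> [2, 5]
ineg       -> [2, -5]
imul       -> [-10]

1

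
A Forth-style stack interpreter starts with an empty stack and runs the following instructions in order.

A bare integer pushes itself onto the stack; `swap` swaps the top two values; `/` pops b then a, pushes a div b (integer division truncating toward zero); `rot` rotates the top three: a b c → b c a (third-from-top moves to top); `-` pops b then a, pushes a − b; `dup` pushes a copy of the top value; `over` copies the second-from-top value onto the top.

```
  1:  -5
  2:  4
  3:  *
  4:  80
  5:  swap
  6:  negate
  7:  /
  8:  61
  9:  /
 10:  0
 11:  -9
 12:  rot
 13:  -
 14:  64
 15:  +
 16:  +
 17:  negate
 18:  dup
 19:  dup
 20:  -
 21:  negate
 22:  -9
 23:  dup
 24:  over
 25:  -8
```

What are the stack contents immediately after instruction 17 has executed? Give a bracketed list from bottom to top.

-5      -5
4       -5 4
*       -20
80      -20 80
swap    80 -20
negate  80 20
/       4
61      4 61
/       0
0       0 0
-9      0 0 -9
rot     0 -9 0
-       0 -9
64      0 -9 64
+       0 55
+       55
negate  -55

[-55]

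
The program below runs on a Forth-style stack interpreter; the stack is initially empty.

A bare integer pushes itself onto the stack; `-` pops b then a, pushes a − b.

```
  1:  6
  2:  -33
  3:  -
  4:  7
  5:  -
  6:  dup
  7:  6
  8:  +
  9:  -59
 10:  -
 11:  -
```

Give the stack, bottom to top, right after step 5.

6   : [6]
-33 : [6, -33]
-   : [39]
7   : [39, 7]
-   : [32]

[32]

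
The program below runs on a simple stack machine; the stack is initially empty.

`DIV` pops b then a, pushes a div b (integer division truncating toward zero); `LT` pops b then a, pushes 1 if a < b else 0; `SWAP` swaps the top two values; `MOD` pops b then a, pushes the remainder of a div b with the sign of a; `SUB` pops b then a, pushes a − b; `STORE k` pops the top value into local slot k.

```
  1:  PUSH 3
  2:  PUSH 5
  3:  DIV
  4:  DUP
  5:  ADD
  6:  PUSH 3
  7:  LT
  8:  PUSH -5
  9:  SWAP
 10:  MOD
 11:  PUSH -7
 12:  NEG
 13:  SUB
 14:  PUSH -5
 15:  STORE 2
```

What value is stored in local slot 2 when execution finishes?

-5

PUSH 3  → [3]
PUSH 5  → [3, 5]
DIV     → [0]
DUP     → [0, 0]
ADD     → [0]
PUSH 3  → [0, 3]
LT      → [1]
PUSH -5 → [1, -5]
SWAP    → [-5, 1]
MOD     → [0]
PUSH -7 → [0, -7]
NEG     → [0, 7]
SUB     → [-7]
PUSH -5 → [-7, -5]
STORE 2 → [-7]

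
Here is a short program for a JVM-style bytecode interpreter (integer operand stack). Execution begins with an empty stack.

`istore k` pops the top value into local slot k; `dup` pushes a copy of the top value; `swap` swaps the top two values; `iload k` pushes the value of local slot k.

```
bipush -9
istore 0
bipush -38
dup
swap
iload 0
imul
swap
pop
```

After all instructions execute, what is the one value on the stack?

bipush -9  -> [-9]
istore 0   -> []
bipush -38 -> [-38]
dup        -> [-38, -38]
swap       -> [-38, -38]
iload 0    -> [-38, -38, -9]
imul       -> [-38, 342]
swap       -> [342, -38]
pop        -> [342]

342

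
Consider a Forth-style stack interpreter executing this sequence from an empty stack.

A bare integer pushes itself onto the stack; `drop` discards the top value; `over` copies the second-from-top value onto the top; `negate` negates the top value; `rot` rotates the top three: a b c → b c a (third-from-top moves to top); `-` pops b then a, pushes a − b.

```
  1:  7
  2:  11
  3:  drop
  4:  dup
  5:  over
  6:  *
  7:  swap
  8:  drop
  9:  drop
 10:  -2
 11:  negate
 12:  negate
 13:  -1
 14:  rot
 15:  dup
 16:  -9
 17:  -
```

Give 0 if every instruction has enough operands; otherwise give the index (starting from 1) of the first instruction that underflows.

14

7      → [7]
11     → [7, 11]
drop   → [7]
dup    → [7, 7]
over   → [7, 7, 7]
*      → [7, 49]
swap   → [49, 7]
drop   → [49]
drop   → []
-2     → [-2]
negate → [2]
negate → [-2]
-1     → [-2, -1]
rot  — needs 3 operands, stack has 2 → underflow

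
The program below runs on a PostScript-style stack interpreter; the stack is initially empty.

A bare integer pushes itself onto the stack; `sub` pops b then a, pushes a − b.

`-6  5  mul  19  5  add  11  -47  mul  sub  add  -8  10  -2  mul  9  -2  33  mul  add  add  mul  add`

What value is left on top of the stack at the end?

-6  → -6
5   → -6 5
mul → -30
19  → -30 19
5   → -30 19 5
add → -30 24
11  → -30 24 11
-47 → -30 24 11 -47
mul → -30 24 -517
sub → -30 541
add → 511
-8  → 511 -8
10  → 511 -8 10
-2  → 511 -8 10 -2
mul → 511 -8 -20
9   → 511 -8 -20 9
-2  → 511 -8 -20 9 -2
33  → 511 -8 -20 9 -2 33
mul → 511 -8 -20 9 -66
add → 511 -8 -20 -57
add → 511 -8 -77
mul → 511 616
add → 1127

1127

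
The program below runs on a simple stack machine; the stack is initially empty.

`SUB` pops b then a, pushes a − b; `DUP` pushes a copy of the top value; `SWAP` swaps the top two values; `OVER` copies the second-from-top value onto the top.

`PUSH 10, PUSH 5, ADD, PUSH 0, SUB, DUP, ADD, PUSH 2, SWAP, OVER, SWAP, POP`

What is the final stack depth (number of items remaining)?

PUSH 10 → 10
PUSH 5  → 10 5
ADD     → 15
PUSH 0  → 15 0
SUB     → 15
DUP     → 15 15
ADD     → 30
PUSH 2  → 30 2
SWAP    → 2 30
OVER    → 2 30 2
SWAP    → 2 2 30
POP     → 2 2

2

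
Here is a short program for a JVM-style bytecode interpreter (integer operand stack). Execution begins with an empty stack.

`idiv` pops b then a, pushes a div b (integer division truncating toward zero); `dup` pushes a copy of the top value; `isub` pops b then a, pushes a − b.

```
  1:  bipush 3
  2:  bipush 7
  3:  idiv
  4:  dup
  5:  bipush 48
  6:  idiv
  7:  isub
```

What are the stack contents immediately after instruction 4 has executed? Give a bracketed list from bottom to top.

[0, 0]

bipush 3 : [3]
bipush 7 : [3, 7]
idiv     : [0]
dup      : [0, 0]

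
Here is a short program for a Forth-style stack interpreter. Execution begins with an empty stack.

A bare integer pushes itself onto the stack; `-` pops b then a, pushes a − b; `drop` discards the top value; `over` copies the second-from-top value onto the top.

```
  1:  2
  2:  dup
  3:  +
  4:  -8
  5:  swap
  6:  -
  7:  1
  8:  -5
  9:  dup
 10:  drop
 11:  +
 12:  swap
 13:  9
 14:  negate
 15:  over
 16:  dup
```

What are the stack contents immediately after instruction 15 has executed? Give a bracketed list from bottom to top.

[-4, -12, -9, -12]

2      -> [2]
dup    -> [2, 2]
+      -> [4]
-8     -> [4, -8]
swap   -> [-8, 4]
-      -> [-12]
1      -> [-12, 1]
-5     -> [-12, 1, -5]
dup    -> [-12, 1, -5, -5]
drop   -> [-12, 1, -5]
+      -> [-12, -4]
swap   -> [-4, -12]
9      -> [-4, -12, 9]
negate -> [-4, -12, -9]
over   -> [-4, -12, -9, -12]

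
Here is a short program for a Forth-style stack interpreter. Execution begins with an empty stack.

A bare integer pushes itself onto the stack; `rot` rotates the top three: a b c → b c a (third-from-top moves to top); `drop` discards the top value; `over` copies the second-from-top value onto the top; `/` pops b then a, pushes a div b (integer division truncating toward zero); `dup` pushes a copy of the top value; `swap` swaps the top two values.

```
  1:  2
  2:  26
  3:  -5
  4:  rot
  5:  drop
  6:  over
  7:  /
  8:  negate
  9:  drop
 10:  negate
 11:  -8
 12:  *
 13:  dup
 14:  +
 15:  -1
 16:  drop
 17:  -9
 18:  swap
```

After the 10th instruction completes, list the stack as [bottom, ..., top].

2      -> 2
26     -> 2 26
-5     -> 2 26 -5
rot    -> 26 -5 2
drop   -> 26 -5
over   -> 26 -5 26
/      -> 26 0
negate -> 26 0
drop   -> 26
negate -> -26

[-26]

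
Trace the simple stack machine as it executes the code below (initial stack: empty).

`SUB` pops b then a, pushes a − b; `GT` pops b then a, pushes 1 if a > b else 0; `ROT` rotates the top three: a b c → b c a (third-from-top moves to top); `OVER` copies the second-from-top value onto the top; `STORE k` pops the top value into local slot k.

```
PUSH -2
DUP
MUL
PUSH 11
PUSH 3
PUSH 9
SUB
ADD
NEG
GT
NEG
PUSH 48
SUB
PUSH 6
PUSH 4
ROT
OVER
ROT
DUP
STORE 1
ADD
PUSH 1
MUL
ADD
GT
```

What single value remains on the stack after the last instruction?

PUSH -2 -> [-2]
DUP     -> [-2, -2]
MUL     -> [4]
PUSH 11 -> [4, 11]
PUSH 3  -> [4, 11, 3]
PUSH 9  -> [4, 11, 3, 9]
SUB     -> [4, 11, -6]
ADD     -> [4, 5]
NEG     -> [4, -5]
GT      -> [1]
NEG     -> [-1]
PUSH 48 -> [-1, 48]
SUB     -> [-49]
PUSH 6  -> [-49, 6]
PUSH 4  -> [-49, 6, 4]
ROT     -> [6, 4, -49]
OVER    -> [6, 4, -49, 4]
ROT     -> [6, -49, 4, 4]
DUP     -> [6, -49, 4, 4, 4]
STORE 1 -> [6, -49, 4, 4]
ADD     -> [6, -49, 8]
PUSH 1  -> [6, -49, 8, 1]
MUL     -> [6, -49, 8]
ADD     -> [6, -41]
GT      -> [1]

1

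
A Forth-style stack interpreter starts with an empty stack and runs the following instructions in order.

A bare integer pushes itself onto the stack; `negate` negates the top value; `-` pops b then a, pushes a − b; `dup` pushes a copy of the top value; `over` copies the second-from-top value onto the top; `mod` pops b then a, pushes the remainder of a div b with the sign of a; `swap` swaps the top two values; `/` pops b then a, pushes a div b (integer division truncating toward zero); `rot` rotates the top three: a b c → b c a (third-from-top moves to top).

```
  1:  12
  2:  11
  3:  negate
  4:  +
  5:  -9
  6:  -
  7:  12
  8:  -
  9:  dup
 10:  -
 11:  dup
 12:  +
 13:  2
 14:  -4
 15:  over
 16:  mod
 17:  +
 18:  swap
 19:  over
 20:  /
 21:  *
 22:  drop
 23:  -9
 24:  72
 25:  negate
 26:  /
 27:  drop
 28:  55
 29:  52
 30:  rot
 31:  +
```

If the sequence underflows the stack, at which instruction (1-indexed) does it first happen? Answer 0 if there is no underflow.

30

12     : 12
11     : 12 11
negate : 12 -11
+      : 1
-9     : 1 -9
-      : 10
12     : 10 12
-      : -2
dup    : -2 -2
-      : 0
dup    : 0 0
+      : 0
2      : 0 2
-4     : 0 2 -4
over   : 0 2 -4 2
mod    : 0 2 0
+      : 0 2
swap   : 2 0
over   : 2 0 2
/      : 2 0
*      : 0
drop   : (empty)
-9     : -9
72     : -9 72
negate : -9 -72
/      : 0
drop   : (empty)
55     : 55
52     : 55 52
rot  — needs 3 operands, stack has 2 → underflow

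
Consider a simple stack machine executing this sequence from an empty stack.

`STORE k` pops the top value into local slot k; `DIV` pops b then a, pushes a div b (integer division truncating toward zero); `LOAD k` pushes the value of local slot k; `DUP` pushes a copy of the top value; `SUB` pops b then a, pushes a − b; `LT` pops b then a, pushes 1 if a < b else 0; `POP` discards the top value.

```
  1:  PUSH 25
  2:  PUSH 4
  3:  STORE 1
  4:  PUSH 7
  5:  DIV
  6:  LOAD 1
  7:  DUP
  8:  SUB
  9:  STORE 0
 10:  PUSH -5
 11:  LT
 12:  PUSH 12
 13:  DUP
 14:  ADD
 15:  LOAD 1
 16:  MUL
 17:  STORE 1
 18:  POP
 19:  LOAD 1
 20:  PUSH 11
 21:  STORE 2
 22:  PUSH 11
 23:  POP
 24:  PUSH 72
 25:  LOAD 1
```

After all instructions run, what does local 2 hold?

PUSH 25  [25]
PUSH 4   [25, 4]
STORE 1  [25]
PUSH 7   [25, 7]
DIV      [3]
LOAD 1   [3, 4]
DUP      [3, 4, 4]
SUB      [3, 0]
STORE 0  [3]
PUSH -5  [3, -5]
LT       [0]
PUSH 12  [0, 12]
DUP      [0, 12, 12]
ADD      [0, 24]
LOAD 1   [0, 24, 4]
MUL      [0, 96]
STORE 1  [0]
POP      []
LOAD 1   [96]
PUSH 11  [96, 11]
STORE 2  [96]
PUSH 11  [96, 11]
POP      [96]
PUSH 72  [96, 72]
LOAD 1   [96, 72, 96]

11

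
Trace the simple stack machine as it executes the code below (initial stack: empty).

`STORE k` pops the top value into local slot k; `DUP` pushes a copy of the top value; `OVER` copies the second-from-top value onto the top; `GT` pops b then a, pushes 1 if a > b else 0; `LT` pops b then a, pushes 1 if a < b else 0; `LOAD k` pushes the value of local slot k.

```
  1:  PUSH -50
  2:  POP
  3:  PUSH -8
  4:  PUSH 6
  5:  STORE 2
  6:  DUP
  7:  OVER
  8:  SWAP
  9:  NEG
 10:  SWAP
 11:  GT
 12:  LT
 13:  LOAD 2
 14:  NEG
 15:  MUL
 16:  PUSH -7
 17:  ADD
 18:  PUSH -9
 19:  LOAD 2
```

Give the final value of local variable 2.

PUSH -50 → -50
POP      → (empty)
PUSH -8  → -8
PUSH 6   → -8 6
STORE 2  → -8
DUP      → -8 -8
OVER     → -8 -8 -8
SWAP     → -8 -8 -8
NEG      → -8 -8 8
SWAP     → -8 8 -8
GT       → -8 1
LT       → 1
LOAD 2   → 1 6
NEG      → 1 -6
MUL      → -6
PUSH -7  → -6 -7
ADD      → -13
PUSH -9  → -13 -9
LOAD 2   → -13 -9 6

6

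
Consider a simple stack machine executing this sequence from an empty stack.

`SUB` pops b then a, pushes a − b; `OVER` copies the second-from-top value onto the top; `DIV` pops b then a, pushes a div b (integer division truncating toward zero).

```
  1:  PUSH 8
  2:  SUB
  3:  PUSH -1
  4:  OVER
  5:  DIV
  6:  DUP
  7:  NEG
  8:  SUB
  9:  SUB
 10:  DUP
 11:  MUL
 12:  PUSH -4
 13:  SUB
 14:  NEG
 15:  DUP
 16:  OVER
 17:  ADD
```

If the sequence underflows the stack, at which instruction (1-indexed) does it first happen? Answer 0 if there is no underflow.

2

PUSH 8 -> [8]
SUB  — needs 2 operands, stack has 1 → underflow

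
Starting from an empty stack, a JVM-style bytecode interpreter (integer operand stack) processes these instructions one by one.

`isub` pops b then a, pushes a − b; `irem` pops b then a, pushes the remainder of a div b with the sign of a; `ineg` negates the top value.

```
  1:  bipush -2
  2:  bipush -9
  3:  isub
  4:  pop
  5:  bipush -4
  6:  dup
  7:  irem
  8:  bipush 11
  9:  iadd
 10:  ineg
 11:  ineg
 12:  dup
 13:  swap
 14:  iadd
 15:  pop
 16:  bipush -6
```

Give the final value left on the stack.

bipush -2  -2
bipush -9  -2 -9
isub       7
pop        (empty)
bipush -4  -4
dup        -4 -4
irem       0
bipush 11  0 11
iadd       11
ineg       -11
ineg       11
dup        11 11
swap       11 11
iadd       22
pop        (empty)
bipush -6  -6

-6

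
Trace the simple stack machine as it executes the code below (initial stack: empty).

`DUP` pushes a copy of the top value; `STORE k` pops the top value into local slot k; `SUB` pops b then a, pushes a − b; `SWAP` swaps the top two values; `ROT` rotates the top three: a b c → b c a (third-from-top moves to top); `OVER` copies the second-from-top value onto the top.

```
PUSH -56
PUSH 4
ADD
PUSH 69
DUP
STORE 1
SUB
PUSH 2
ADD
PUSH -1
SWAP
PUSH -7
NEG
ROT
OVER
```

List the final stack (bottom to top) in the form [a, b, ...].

PUSH -56 -> [-56]
PUSH 4   -> [-56, 4]
ADD      -> [-52]
PUSH 69  -> [-52, 69]
DUP      -> [-52, 69, 69]
STORE 1  -> [-52, 69]
SUB      -> [-121]
PUSH 2   -> [-121, 2]
ADD      -> [-119]
PUSH -1  -> [-119, -1]
SWAP     -> [-1, -119]
PUSH -7  -> [-1, -119, -7]
NEG      -> [-1, -119, 7]
ROT      -> [-119, 7, -1]
OVER     -> [-119, 7, -1, 7]

[-119, 7, -1, 7]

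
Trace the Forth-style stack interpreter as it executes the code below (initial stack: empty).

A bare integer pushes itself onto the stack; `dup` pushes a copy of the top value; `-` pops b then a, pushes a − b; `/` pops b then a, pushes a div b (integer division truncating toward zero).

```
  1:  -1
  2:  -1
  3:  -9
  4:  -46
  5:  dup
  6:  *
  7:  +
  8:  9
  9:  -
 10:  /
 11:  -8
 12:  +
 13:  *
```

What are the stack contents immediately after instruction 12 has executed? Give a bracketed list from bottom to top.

[-1, -8]

-1   [-1]
-1   [-1, -1]
-9   [-1, -1, -9]
-46  [-1, -1, -9, -46]
dup  [-1, -1, -9, -46, -46]
*    [-1, -1, -9, 2116]
+    [-1, -1, 2107]
9    [-1, -1, 2107, 9]
-    [-1, -1, 2098]
/    [-1, 0]
-8   [-1, 0, -8]
+    [-1, -8]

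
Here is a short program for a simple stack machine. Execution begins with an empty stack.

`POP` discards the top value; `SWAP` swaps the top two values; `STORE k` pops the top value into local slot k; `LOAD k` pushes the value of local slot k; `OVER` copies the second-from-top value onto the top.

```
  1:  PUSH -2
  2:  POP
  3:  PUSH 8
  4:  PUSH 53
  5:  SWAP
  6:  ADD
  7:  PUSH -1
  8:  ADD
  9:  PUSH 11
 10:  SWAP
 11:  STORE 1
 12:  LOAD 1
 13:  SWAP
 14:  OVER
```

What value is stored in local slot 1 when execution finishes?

PUSH -2  -2
POP      (empty)
PUSH 8   8
PUSH 53  8 53
SWAP     53 8
ADD      61
PUSH -1  61 -1
ADD      60
PUSH 11  60 11
SWAP     11 60
STORE 1  11
LOAD 1   11 60
SWAP     60 11
OVER     60 11 60

60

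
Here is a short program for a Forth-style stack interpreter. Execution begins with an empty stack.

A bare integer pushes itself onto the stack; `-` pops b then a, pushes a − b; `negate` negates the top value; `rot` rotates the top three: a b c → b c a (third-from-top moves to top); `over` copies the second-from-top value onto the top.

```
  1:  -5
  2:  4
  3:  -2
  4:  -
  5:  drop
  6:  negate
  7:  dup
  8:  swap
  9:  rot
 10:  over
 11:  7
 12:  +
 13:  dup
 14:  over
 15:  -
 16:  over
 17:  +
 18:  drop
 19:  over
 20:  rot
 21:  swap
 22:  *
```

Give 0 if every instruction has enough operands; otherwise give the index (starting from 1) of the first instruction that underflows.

9

-5     : -5
4      : -5 4
-2     : -5 4 -2
-      : -5 6
drop   : -5
negate : 5
dup    : 5 5
swap   : 5 5
rot  — needs 3 operands, stack has 2 → underflow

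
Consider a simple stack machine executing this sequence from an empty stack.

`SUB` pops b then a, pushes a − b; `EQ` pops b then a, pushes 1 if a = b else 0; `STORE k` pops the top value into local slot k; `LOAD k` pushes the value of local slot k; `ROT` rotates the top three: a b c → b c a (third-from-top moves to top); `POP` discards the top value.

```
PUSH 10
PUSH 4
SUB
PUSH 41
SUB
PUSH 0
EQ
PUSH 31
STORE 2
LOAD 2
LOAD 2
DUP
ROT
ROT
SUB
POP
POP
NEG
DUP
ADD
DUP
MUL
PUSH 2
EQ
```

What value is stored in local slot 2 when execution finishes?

31

PUSH 10 → [10]
PUSH 4  → [10, 4]
SUB     → [6]
PUSH 41 → [6, 41]
SUB     → [-35]
PUSH 0  → [-35, 0]
EQ      → [0]
PUSH 31 → [0, 31]
STORE 2 → [0]
LOAD 2  → [0, 31]
LOAD 2  → [0, 31, 31]
DUP     → [0, 31, 31, 31]
ROT     → [0, 31, 31, 31]
ROT     → [0, 31, 31, 31]
SUB     → [0, 31, 0]
POP     → [0, 31]
POP     → [0]
NEG     → [0]
DUP     → [0, 0]
ADD     → [0]
DUP     → [0, 0]
MUL     → [0]
PUSH 2  → [0, 2]
EQ      → [0]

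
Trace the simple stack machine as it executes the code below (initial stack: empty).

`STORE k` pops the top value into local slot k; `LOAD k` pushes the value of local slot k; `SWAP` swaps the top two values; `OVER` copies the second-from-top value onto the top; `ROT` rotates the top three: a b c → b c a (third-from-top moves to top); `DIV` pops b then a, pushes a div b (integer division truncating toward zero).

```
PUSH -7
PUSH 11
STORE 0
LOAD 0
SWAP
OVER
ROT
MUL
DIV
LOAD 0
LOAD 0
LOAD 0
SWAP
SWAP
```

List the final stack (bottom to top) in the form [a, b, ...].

[0, 11, 11, 11]

PUSH -7 : -7
PUSH 11 : -7 11
STORE 0 : -7
LOAD 0  : -7 11
SWAP    : 11 -7
OVER    : 11 -7 11
ROT     : -7 11 11
MUL     : -7 121
DIV     : 0
LOAD 0  : 0 11
LOAD 0  : 0 11 11
LOAD 0  : 0 11 11 11
SWAP    : 0 11 11 11
SWAP    : 0 11 11 11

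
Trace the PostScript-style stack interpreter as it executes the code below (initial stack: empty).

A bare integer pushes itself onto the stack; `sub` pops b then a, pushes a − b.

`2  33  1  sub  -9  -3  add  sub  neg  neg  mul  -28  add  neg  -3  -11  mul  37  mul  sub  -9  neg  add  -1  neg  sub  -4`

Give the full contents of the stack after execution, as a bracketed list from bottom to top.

2   → [2]
33  → [2, 33]
1   → [2, 33, 1]
sub → [2, 32]
-9  → [2, 32, -9]
-3  → [2, 32, -9, -3]
add → [2, 32, -12]
sub → [2, 44]
neg → [2, -44]
neg → [2, 44]
mul → [88]
-28 → [88, -28]
add → [60]
neg → [-60]
-3  → [-60, -3]
-11 → [-60, -3, -11]
mul → [-60, 33]
37  → [-60, 33, 37]
mul → [-60, 1221]
sub → [-1281]
-9  → [-1281, -9]
neg → [-1281, 9]
add → [-1272]
-1  → [-1272, -1]
neg → [-1272, 1]
sub → [-1273]
-4  → [-1273, -4]

[-1273, -4]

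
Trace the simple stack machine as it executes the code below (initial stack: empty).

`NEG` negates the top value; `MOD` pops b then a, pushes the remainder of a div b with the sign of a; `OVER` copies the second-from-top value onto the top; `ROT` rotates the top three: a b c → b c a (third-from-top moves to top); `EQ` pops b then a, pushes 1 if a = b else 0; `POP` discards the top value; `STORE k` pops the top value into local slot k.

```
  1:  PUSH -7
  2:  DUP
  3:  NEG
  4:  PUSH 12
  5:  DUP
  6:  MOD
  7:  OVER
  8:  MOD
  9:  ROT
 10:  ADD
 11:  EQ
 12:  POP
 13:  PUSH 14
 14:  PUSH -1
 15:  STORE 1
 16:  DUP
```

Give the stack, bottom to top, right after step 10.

PUSH -7 → [-7]
DUP     → [-7, -7]
NEG     → [-7, 7]
PUSH 12 → [-7, 7, 12]
DUP     → [-7, 7, 12, 12]
MOD     → [-7, 7, 0]
OVER    → [-7, 7, 0, 7]
MOD     → [-7, 7, 0]
ROT     → [7, 0, -7]
ADD     → [7, -7]

[7, -7]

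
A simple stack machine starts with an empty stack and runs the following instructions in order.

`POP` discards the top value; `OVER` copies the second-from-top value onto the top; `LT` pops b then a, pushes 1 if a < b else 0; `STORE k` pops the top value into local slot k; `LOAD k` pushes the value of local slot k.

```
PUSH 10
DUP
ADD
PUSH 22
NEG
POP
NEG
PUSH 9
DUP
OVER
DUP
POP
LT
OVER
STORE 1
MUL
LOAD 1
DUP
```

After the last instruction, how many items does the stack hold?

PUSH 10  10
DUP      10 10
ADD      20
PUSH 22  20 22
NEG      20 -22
POP      20
NEG      -20
PUSH 9   -20 9
DUP      -20 9 9
OVER     -20 9 9 9
DUP      -20 9 9 9 9
POP      -20 9 9 9
LT       -20 9 0
OVER     -20 9 0 9
STORE 1  -20 9 0
MUL      -20 0
LOAD 1   -20 0 9
DUP      -20 0 9 9

4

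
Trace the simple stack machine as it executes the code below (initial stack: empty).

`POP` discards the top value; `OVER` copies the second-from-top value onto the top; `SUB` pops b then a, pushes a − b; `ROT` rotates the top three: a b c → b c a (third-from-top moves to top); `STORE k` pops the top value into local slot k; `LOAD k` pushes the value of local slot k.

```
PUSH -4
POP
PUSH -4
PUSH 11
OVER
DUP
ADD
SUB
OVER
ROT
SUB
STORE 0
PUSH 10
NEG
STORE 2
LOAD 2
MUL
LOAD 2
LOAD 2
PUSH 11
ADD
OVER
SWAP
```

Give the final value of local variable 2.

-10

PUSH -4  -4
POP      (empty)
PUSH -4  -4
PUSH 11  -4 11
OVER     -4 11 -4
DUP      -4 11 -4 -4
ADD      -4 11 -8
SUB      -4 19
OVER     -4 19 -4
ROT      19 -4 -4
SUB      19 0
STORE 0  19
PUSH 10  19 10
NEG      19 -10
STORE 2  19
LOAD 2   19 -10
MUL      -190
LOAD 2   -190 -10
LOAD 2   -190 -10 -10
PUSH 11  -190 -10 -10 11
ADD      -190 -10 1
OVER     -190 -10 1 -10
SWAP     -190 -10 -10 1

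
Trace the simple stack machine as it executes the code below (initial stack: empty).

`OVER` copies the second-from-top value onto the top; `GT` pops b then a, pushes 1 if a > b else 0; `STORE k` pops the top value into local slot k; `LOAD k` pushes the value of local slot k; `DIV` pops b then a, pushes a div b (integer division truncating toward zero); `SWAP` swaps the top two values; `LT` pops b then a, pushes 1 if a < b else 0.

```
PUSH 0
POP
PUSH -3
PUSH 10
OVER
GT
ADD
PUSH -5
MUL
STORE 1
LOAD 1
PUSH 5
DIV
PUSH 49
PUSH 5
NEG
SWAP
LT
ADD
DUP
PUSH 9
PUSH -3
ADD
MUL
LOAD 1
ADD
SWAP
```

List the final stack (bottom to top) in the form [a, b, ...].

PUSH 0  -> [0]
POP     -> []
PUSH -3 -> [-3]
PUSH 10 -> [-3, 10]
OVER    -> [-3, 10, -3]
GT      -> [-3, 1]
ADD     -> [-2]
PUSH -5 -> [-2, -5]
MUL     -> [10]
STORE 1 -> []
LOAD 1  -> [10]
PUSH 5  -> [10, 5]
DIV     -> [2]
PUSH 49 -> [2, 49]
PUSH 5  -> [2, 49, 5]
NEG     -> [2, 49, -5]
SWAP    -> [2, -5, 49]
LT      -> [2, 1]
ADD     -> [3]
DUP     -> [3, 3]
PUSH 9  -> [3, 3, 9]
PUSH -3 -> [3, 3, 9, -3]
ADD     -> [3, 3, 6]
MUL     -> [3, 18]
LOAD 1  -> [3, 18, 10]
ADD     -> [3, 28]
SWAP    -> [28, 3]

[28, 3]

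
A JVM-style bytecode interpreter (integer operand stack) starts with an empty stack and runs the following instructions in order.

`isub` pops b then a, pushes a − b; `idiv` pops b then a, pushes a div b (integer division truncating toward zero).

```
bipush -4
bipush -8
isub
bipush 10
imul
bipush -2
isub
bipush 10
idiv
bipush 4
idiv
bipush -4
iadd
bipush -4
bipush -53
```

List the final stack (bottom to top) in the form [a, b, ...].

bipush -4  -> [-4]
bipush -8  -> [-4, -8]
isub       -> [4]
bipush 10  -> [4, 10]
imul       -> [40]
bipush -2  -> [40, -2]
isub       -> [42]
bipush 10  -> [42, 10]
idiv       -> [4]
bipush 4   -> [4, 4]
idiv       -> [1]
bipush -4  -> [1, -4]
iadd       -> [-3]
bipush -4  -> [-3, -4]
bipush -53 -> [-3, -4, -53]

[-3, -4, -53]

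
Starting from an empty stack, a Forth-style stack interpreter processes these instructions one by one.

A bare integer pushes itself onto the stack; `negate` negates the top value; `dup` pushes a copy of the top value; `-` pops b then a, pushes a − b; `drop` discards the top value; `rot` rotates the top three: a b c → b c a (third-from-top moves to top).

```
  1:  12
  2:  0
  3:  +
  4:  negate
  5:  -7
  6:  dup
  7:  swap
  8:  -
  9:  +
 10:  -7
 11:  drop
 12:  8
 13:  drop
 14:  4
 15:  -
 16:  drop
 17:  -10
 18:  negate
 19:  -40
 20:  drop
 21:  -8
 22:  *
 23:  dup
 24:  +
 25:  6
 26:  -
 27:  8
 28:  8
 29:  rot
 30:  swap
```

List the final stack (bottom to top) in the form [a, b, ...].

[8, -166, 8]

12     -> [12]
0      -> [12, 0]
+      -> [12]
negate -> [-12]
-7     -> [-12, -7]
dup    -> [-12, -7, -7]
swap   -> [-12, -7, -7]
-      -> [-12, 0]
+      -> [-12]
-7     -> [-12, -7]
drop   -> [-12]
8      -> [-12, 8]
drop   -> [-12]
4      -> [-12, 4]
-      -> [-16]
drop   -> []
-10    -> [-10]
negate -> [10]
-40    -> [10, -40]
drop   -> [10]
-8     -> [10, -8]
*      -> [-80]
dup    -> [-80, -80]
+      -> [-160]
6      -> [-160, 6]
-      -> [-166]
8      -> [-166, 8]
8      -> [-166, 8, 8]
rot    -> [8, 8, -166]
swap   -> [8, -166, 8]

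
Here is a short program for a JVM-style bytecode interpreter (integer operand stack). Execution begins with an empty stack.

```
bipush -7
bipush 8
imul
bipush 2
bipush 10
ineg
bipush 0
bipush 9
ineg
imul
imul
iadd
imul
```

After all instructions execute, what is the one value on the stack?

bipush -7 : [-7]
bipush 8  : [-7, 8]
imul      : [-56]
bipush 2  : [-56, 2]
bipush 10 : [-56, 2, 10]
ineg      : [-56, 2, -10]
bipush 0  : [-56, 2, -10, 0]
bipush 9  : [-56, 2, -10, 0, 9]
ineg      : [-56, 2, -10, 0, -9]
imul      : [-56, 2, -10, 0]
imul      : [-56, 2, 0]
iadd      : [-56, 2]
imul      : [-112]

-112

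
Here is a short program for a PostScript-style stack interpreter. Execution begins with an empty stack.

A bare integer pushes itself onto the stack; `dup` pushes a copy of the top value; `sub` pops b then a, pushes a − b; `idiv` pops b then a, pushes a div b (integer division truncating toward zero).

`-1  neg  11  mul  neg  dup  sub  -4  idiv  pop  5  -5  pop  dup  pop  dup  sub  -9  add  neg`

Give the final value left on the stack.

9

-1    -1
neg   1
11    1 11
mul   11
neg   -11
dup   -11 -11
sub   0
-4    0 -4
idiv  0
pop   (empty)
5     5
-5    5 -5
pop   5
dup   5 5
pop   5
dup   5 5
sub   0
-9    0 -9
add   -9
neg   9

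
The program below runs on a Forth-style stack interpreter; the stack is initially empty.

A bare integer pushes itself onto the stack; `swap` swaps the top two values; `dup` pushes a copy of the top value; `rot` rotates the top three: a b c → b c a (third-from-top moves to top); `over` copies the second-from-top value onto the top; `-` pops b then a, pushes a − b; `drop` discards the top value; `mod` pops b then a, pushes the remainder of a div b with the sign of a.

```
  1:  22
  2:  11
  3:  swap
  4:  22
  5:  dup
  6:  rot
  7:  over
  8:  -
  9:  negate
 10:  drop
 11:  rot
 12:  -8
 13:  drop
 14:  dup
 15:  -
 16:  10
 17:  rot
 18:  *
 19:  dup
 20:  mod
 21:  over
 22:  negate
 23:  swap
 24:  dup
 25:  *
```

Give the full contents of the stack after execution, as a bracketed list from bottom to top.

[22, 0, 0, 0]

22      22
11      22 11
swap    11 22
22      11 22 22
dup     11 22 22 22
rot     11 22 22 22
over    11 22 22 22 22
-       11 22 22 0
negate  11 22 22 0
drop    11 22 22
rot     22 22 11
-8      22 22 11 -8
drop    22 22 11
dup     22 22 11 11
-       22 22 0
10      22 22 0 10
rot     22 0 10 22
*       22 0 220
dup     22 0 220 220
mod     22 0 0
over    22 0 0 0
negate  22 0 0 0
swap    22 0 0 0
dup     22 0 0 0 0
*       22 0 0 0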